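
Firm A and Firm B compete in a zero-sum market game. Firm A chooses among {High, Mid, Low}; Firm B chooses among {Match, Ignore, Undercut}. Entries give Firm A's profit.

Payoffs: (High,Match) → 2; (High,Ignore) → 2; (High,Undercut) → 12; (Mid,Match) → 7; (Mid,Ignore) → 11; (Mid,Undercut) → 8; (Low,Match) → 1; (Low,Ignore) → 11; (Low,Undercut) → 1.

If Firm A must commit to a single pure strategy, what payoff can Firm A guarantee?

7

Row minima: High → 2, Mid → 7, Low → 1.
The best of these is 7.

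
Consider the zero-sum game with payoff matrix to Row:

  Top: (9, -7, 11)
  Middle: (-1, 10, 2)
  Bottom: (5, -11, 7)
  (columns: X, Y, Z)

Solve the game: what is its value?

Row minima: Top → -7, Middle → -1, Bottom → -11; maximin = -1.
Column maxima: X → 9, Y → 10, Z → 11; minimax = 9.
-1 ≠ 9, so there is no saddle point; optimal play is mixed.
Bottom is strictly dominated by Top, so Row never plays it.
Z is strictly dominated by X (it gives Row strictly more in every row), so Column never plays it.
On the remaining 2×2 (Top, Middle vs X, Y):
Let Row play Top with probability p. Expected payoff against X: 9p + (-1)(1−p) = 10p − 1; against Y: (-7)p + 10(1−p) = −17p + 10.
Setting these equal: 10p − 1 = −17p + 10 ⇒ 27p = 11 ⇒ p = 11/27, and the value is (10)·(11/27) − 1 = 83/27.
For Column: with q = P(X), equating Top's and Middle's payoffs gives 16q − 7 = −11q + 10 ⇒ q = 17/27.

83/27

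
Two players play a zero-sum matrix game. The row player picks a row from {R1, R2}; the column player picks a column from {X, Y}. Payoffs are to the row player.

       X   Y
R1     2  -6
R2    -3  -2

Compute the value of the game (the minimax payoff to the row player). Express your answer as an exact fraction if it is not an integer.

Row minima: R1 → -6, R2 → -3; maximin = -3.
Column maxima: X → 2, Y → -2; minimax = -2.
-3 ≠ -2, so there is no saddle point; optimal play is mixed.
Let the row player play R1 with probability p. Expected payoff against X: 2p + (-3)(1−p) = 5p − 3; against Y: (-6)p + (-2)(1−p) = −4p − 2.
Setting these equal: 5p − 3 = −4p − 2 ⇒ 9p = 1 ⇒ p = 1/9, and the value is (5)·(1/9) − 3 = -22/9.
For the column player: with q = P(X), equating R1's and R2's payoffs gives 8q − 6 = −q − 2 ⇒ q = 4/9.

-22/9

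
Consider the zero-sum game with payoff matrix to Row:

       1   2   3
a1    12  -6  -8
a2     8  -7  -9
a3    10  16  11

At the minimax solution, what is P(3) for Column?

2/21

Row minima: a1 → -8, a2 → -9, a3 → 10; maximin = 10.
Column maxima: 1 → 12, 2 → 16, 3 → 11; minimax = 11.
10 ≠ 11, so there is no saddle point; optimal play is mixed.
a2 is strictly dominated by a1, so Row never plays it.
2 is strictly dominated by 3 (it gives Row strictly more in every row), so Column never plays it.
On the remaining 2×2 (a1, a3 vs 1, 3):
Let Row play a1 with probability p. Expected payoff against 1: 12p + 10(1−p) = 2p + 10; against 3: (-8)p + 11(1−p) = −19p + 11.
Setting these equal: 2p + 10 = −19p + 11 ⇒ 21p = 1 ⇒ p = 1/21, and the value is (2)·(1/21) + 10 = 212/21.
For Column: with q = P(1), equating a1's and a3's payoffs gives 20q − 8 = −q + 11 ⇒ q = 19/21.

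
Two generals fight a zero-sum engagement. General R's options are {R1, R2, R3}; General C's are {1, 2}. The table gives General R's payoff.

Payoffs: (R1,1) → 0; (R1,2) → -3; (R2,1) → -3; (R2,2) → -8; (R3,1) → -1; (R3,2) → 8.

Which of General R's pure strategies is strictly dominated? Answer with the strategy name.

R1 gives a strictly higher payoff than R2 against every column: 0 > -3, -3 > -8.
So R2 is strictly dominated and General R never plays it.

R2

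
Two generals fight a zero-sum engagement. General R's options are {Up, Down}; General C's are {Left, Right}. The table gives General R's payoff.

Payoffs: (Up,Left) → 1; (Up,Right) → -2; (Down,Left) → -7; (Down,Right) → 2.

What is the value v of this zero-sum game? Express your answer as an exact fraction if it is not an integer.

-1

Row minima: Up → -2, Down → -7; maximin = -2.
Column maxima: Left → 1, Right → 2; minimax = 1.
-2 ≠ 1, so there is no saddle point; optimal play is mixed.
Let General R play Up with probability p. Expected payoff against Left: 1p + (-7)(1−p) = 8p − 7; against Right: (-2)p + 2(1−p) = −4p + 2.
Setting these equal: 8p − 7 = −4p + 2 ⇒ 12p = 9 ⇒ p = 3/4, and the value is (8)·(3/4) − 7 = -1.
For General C: with q = P(Left), equating Up's and Down's payoffs gives 3q − 2 = −9q + 2 ⇒ q = 1/3.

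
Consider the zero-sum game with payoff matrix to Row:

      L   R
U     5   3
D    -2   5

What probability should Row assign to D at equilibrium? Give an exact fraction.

Row minima: U → 3, D → -2; maximin = 3.
Column maxima: L → 5, R → 5; minimax = 5.
3 ≠ 5, so there is no saddle point; optimal play is mixed.
Let Row play U with probability p. Expected payoff against L: 5p + (-2)(1−p) = 7p − 2; against R: 3p + 5(1−p) = −2p + 5.
Setting these equal: 7p − 2 = −2p + 5 ⇒ 9p = 7 ⇒ p = 7/9, and the value is (7)·(7/9) − 2 = 31/9.
For Column: with q = P(L), equating U's and D's payoffs gives 2q + 3 = −7q + 5 ⇒ q = 2/9.

2/9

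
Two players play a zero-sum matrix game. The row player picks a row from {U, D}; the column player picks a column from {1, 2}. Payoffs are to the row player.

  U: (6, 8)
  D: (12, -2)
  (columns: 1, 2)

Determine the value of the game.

Row minima: U → 6, D → -2; maximin = 6.
Column maxima: 1 → 12, 2 → 8; minimax = 8.
6 ≠ 8, so there is no saddle point; optimal play is mixed.
Let the row player play U with probability p. Expected payoff against 1: 6p + 12(1−p) = −6p + 12; against 2: 8p + (-2)(1−p) = 10p − 2.
Setting these equal: −6p + 12 = 10p − 2 ⇒ −16p = -14 ⇒ p = 7/8, and the value is (-6)·(7/8) + 12 = 27/4.
For the column player: with q = P(1), equating U's and D's payoffs gives −2q + 8 = 14q − 2 ⇒ q = 5/8.

27/4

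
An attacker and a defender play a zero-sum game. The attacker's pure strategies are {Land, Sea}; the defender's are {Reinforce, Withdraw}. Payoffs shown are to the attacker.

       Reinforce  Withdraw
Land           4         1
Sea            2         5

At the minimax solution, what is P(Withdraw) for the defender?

1/3

Row minima: Land → 1, Sea → 2; maximin = 2.
Column maxima: Reinforce → 4, Withdraw → 5; minimax = 4.
2 ≠ 4, so there is no saddle point; optimal play is mixed.
Let the attacker play Land with probability p. Expected payoff against Reinforce: 4p + 2(1−p) = 2p + 2; against Withdraw: 1p + 5(1−p) = −4p + 5.
Setting these equal: 2p + 2 = −4p + 5 ⇒ 6p = 3 ⇒ p = 1/2, and the value is (2)·(1/2) + 2 = 3.
For the defender: with q = P(Reinforce), equating Land's and Sea's payoffs gives 3q + 1 = −3q + 5 ⇒ q = 2/3.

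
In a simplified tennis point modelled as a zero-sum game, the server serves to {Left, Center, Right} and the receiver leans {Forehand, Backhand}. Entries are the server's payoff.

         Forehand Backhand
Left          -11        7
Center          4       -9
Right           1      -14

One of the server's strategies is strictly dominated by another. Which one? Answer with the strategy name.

Right

Center gives a strictly higher payoff than Right against every column: 4 > 1, -9 > -14.
So Right is strictly dominated and the server never plays it.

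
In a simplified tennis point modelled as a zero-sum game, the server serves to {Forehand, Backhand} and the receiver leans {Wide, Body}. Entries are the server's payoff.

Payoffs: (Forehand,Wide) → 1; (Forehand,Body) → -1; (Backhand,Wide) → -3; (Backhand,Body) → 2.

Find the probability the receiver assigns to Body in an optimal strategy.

Row minima: Forehand → -1, Backhand → -3; maximin = -1.
Column maxima: Wide → 1, Body → 2; minimax = 1.
-1 ≠ 1, so there is no saddle point; optimal play is mixed.
Let the server play Forehand with probability p. Expected payoff against Wide: 1p + (-3)(1−p) = 4p − 3; against Body: (-1)p + 2(1−p) = −3p + 2.
Setting these equal: 4p − 3 = −3p + 2 ⇒ 7p = 5 ⇒ p = 5/7, and the value is (4)·(5/7) − 3 = -1/7.
For the receiver: with q = P(Wide), equating Forehand's and Backhand's payoffs gives 2q − 1 = −5q + 2 ⇒ q = 3/7.

4/7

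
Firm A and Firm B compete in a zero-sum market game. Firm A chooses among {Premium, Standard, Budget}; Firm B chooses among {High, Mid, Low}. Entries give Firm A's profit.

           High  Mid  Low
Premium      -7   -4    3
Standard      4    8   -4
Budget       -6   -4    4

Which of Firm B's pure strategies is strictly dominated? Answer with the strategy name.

Mid

High holds Firm A's payoff strictly below Mid in every row: -7 < -4, 4 < 8, -6 < -4.
So Mid is strictly dominated for Firm B.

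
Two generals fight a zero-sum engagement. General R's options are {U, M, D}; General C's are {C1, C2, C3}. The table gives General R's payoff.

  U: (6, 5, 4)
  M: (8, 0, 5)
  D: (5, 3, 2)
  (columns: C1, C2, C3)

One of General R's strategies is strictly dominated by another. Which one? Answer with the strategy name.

U gives a strictly higher payoff than D against every column: 6 > 5, 5 > 3, 4 > 2.
So D is strictly dominated and General R never plays it.

D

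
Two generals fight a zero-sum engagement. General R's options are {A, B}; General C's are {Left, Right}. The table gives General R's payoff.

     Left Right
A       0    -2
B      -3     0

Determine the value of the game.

Row minima: A → -2, B → -3; maximin = -2.
Column maxima: Left → 0, Right → 0; minimax = 0.
-2 ≠ 0, so there is no saddle point; optimal play is mixed.
Let General R play A with probability p. Expected payoff against Left: 0p + (-3)(1−p) = 3p − 3; against Right: (-2)p + 0(1−p) = −2p.
Setting these equal: 3p − 3 = −2p ⇒ 5p = 3 ⇒ p = 3/5, and the value is (3)·(3/5) − 3 = -6/5.
For General C: with q = P(Left), equating A's and B's payoffs gives 2q − 2 = −3q ⇒ q = 2/5.

-6/5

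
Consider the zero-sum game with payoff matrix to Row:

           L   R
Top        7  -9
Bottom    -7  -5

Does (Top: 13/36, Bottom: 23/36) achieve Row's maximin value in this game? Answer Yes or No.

Against L this mix gives (13/36)·7 + (23/36)·(-7) = -35/18.
Against R this mix gives (13/36)·(-9) + (23/36)·(-5) = -58/9.
Column will play R, holding Row to -58/9. Shifting weight toward the row that does better against R would raise this floor (the equalizing mix achieves -49/9 against both R and L), so the proposed strategy is not optimal.

No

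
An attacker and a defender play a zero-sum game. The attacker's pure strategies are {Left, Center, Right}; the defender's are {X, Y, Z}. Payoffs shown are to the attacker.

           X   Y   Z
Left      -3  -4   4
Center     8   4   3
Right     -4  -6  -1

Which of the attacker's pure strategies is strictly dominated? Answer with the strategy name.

Right

Left gives a strictly higher payoff than Right against every column: -3 > -4, -4 > -6, 4 > -1.
So Right is strictly dominated and the attacker never plays it.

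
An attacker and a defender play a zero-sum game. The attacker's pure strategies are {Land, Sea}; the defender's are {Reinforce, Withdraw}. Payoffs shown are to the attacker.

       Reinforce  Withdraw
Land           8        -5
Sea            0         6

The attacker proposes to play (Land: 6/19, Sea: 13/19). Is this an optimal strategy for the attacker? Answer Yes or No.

Against Reinforce this mix gives (6/19)·8 + (13/19)·0 = 48/19.
Against Withdraw this mix gives (6/19)·(-5) + (13/19)·6 = 48/19.
All of the defender's active replies (Reinforce, Withdraw) yield 48/19, and no column does worse for the attacker. The mix makes the defender indifferent and guarantees 48/19, so it is optimal.

Yes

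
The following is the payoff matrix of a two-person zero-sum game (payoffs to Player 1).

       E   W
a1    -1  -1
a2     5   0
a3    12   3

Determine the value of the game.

Row minima: a1 → -1, a2 → 0, a3 → 3; maximin = 3.
Column maxima: E → 12, W → 3; minimax = 3.
Since maximin = minimax = 3, there is a saddle point and the value is 3.

3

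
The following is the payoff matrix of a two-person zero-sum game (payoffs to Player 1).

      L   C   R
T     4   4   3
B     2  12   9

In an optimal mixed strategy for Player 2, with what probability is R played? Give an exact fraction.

1/4

Row minima: T → 3, B → 2; maximin = 3.
Column maxima: L → 4, C → 12, R → 9; minimax = 4.
3 ≠ 4, so there is no saddle point; optimal play is mixed.
C is strictly dominated by R (it gives Player 1 strictly more in every row), so Player 2 never plays it.
On the remaining 2×2 (T, B vs L, R):
Let Player 1 play T with probability p. Expected payoff against L: 4p + 2(1−p) = 2p + 2; against R: 3p + 9(1−p) = −6p + 9.
Setting these equal: 2p + 2 = −6p + 9 ⇒ 8p = 7 ⇒ p = 7/8, and the value is (2)·(7/8) + 2 = 15/4.
For Player 2: with q = P(L), equating T's and B's payoffs gives q + 3 = −7q + 9 ⇒ q = 3/4.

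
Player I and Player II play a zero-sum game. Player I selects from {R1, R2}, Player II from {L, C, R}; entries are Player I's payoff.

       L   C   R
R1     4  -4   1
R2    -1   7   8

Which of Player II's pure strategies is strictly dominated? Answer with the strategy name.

R

C holds Player I's payoff strictly below R in every row: -4 < 1, 7 < 8.
So R is strictly dominated for Player II.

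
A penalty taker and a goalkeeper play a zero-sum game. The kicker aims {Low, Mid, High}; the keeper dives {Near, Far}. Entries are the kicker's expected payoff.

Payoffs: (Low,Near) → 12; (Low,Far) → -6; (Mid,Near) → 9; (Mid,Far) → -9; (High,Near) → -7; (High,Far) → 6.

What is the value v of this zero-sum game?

30/31

Row minima: Low → -6, Mid → -9, High → -7; maximin = -6.
Column maxima: Near → 12, Far → 6; minimax = 6.
-6 ≠ 6, so there is no saddle point; optimal play is mixed.
Mid is strictly dominated by Low, so the kicker never plays it.
On the remaining 2×2 (Low, High vs Near, Far):
Let the kicker play Low with probability p. Expected payoff against Near: 12p + (-7)(1−p) = 19p − 7; against Far: (-6)p + 6(1−p) = −12p + 6.
Setting these equal: 19p − 7 = −12p + 6 ⇒ 31p = 13 ⇒ p = 13/31, and the value is (19)·(13/31) − 7 = 30/31.
For the keeper: with q = P(Near), equating Low's and High's payoffs gives 18q − 6 = −13q + 6 ⇒ q = 12/31.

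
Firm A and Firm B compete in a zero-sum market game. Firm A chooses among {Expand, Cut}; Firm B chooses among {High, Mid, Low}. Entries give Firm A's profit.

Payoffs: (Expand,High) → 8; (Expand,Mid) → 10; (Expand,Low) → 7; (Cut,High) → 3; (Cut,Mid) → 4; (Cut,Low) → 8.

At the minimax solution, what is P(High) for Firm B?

Row minima: Expand → 7, Cut → 3; maximin = 7.
Column maxima: High → 8, Mid → 10, Low → 8; minimax = 8.
7 ≠ 8, so there is no saddle point; optimal play is mixed.
Mid is strictly dominated by High (it gives Firm A strictly more in every row), so Firm B never plays it.
On the remaining 2×2 (Expand, Cut vs High, Low):
Let Firm A play Expand with probability p. Expected payoff against High: 8p + 3(1−p) = 5p + 3; against Low: 7p + 8(1−p) = −p + 8.
Setting these equal: 5p + 3 = −p + 8 ⇒ 6p = 5 ⇒ p = 5/6, and the value is (5)·(5/6) + 3 = 43/6.
For Firm B: with q = P(High), equating Expand's and Cut's payoffs gives q + 7 = −5q + 8 ⇒ q = 1/6.

1/6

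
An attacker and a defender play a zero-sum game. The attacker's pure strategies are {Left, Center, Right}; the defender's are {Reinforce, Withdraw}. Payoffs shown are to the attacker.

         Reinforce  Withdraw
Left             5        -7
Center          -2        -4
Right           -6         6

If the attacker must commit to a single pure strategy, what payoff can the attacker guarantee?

-4

Row minima: Left → -7, Center → -4, Right → -6.
The best of these is -4.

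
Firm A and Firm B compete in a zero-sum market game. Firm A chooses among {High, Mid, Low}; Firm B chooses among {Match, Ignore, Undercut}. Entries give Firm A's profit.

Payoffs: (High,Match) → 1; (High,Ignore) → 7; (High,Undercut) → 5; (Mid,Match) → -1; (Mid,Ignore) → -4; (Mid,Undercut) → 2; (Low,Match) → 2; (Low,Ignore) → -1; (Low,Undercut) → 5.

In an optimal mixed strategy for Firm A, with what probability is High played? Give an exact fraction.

1/3

Row minima: High → 1, Mid → -4, Low → -1; maximin = 1.
Column maxima: Match → 2, Ignore → 7, Undercut → 5; minimax = 2.
1 ≠ 2, so there is no saddle point; optimal play is mixed.
Mid is strictly dominated by High, so Firm A never plays it.
Undercut is strictly dominated by Match (it gives Firm A strictly more in every row), so Firm B never plays it.
On the remaining 2×2 (High, Low vs Match, Ignore):
Let Firm A play High with probability p. Expected payoff against Match: 1p + 2(1−p) = −p + 2; against Ignore: 7p + (-1)(1−p) = 8p − 1.
Setting these equal: −p + 2 = 8p − 1 ⇒ −9p = -3 ⇒ p = 1/3, and the value is (-1)·(1/3) + 2 = 5/3.
For Firm B: with q = P(Match), equating High's and Low's payoffs gives −6q + 7 = 3q − 1 ⇒ q = 8/9.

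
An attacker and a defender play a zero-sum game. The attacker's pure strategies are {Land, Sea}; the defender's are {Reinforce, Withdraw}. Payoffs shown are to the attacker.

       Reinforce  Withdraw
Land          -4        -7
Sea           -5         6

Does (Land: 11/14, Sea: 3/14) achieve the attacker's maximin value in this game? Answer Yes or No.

Yes

Against Reinforce this mix gives (11/14)·(-4) + (3/14)·(-5) = -59/14.
Against Withdraw this mix gives (11/14)·(-7) + (3/14)·6 = -59/14.
All of the defender's active replies (Reinforce, Withdraw) yield -59/14, and no column does worse for the attacker. The mix makes the defender indifferent and guarantees -59/14, so it is optimal.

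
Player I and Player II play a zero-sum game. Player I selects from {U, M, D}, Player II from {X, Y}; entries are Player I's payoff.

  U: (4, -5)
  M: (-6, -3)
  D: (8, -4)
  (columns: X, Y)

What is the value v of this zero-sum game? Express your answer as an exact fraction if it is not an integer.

Row minima: U → -5, M → -6, D → -4; maximin = -4.
Column maxima: X → 8, Y → -3; minimax = -3.
-4 ≠ -3, so there is no saddle point; optimal play is mixed.
U is strictly dominated by D, so Player I never plays it.
On the remaining 2×2 (M, D vs X, Y):
Let Player I play M with probability p. Expected payoff against X: (-6)p + 8(1−p) = −14p + 8; against Y: (-3)p + (-4)(1−p) = p − 4.
Setting these equal: −14p + 8 = p − 4 ⇒ −15p = -12 ⇒ p = 4/5, and the value is (-14)·(4/5) + 8 = -16/5.
For Player II: with q = P(X), equating M's and D's payoffs gives −3q − 3 = 12q − 4 ⇒ q = 1/15.

-16/5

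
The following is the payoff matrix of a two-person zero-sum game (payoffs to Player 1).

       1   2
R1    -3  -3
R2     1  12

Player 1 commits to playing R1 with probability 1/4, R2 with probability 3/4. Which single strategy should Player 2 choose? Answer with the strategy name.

If Player 2 plays 1, Player 1's expected payoff is (1/4)·(-3) + (3/4)·1 = 0.
If Player 2 plays 2, Player 1's expected payoff is (1/4)·(-3) + (3/4)·12 = 33/4.
Player 2 minimizes Player 1's payoff; the smallest is 0, so the best response is 1.

1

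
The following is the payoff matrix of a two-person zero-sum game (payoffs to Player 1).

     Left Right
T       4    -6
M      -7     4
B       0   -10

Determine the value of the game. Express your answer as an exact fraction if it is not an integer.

Row minima: T → -6, M → -7, B → -10; maximin = -6.
Column maxima: Left → 4, Right → 4; minimax = 4.
-6 ≠ 4, so there is no saddle point; optimal play is mixed.
B is strictly dominated by T, so Player 1 never plays it.
On the remaining 2×2 (T, M vs Left, Right):
Let Player 1 play T with probability p. Expected payoff against Left: 4p + (-7)(1−p) = 11p − 7; against Right: (-6)p + 4(1−p) = −10p + 4.
Setting these equal: 11p − 7 = −10p + 4 ⇒ 21p = 11 ⇒ p = 11/21, and the value is (11)·(11/21) − 7 = -26/21.
For Player 2: with q = P(Left), equating T's and M's payoffs gives 10q − 6 = −11q + 4 ⇒ q = 10/21.

-26/21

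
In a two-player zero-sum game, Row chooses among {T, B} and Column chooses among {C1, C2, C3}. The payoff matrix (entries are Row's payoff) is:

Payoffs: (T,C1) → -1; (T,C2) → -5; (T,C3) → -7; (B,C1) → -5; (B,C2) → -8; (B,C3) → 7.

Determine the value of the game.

-91/17

Row minima: T → -7, B → -8; maximin = -7.
Column maxima: C1 → -1, C2 → -5, C3 → 7; minimax = -5.
-7 ≠ -5, so there is no saddle point; optimal play is mixed.
C1 is strictly dominated by C2 (it gives Row strictly more in every row), so Column never plays it.
On the remaining 2×2 (T, B vs C2, C3):
Let Row play T with probability p. Expected payoff against C2: (-5)p + (-8)(1−p) = 3p − 8; against C3: (-7)p + 7(1−p) = −14p + 7.
Setting these equal: 3p − 8 = −14p + 7 ⇒ 17p = 15 ⇒ p = 15/17, and the value is (3)·(15/17) − 8 = -91/17.
For Column: with q = P(C2), equating T's and B's payoffs gives 2q − 7 = −15q + 7 ⇒ q = 14/17.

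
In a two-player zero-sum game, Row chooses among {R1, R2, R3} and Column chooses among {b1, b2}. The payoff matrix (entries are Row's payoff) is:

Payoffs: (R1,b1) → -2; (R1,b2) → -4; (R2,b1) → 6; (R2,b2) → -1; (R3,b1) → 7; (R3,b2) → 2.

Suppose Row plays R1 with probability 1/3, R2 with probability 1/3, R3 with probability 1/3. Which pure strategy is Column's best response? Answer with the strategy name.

If Column plays b1, Row's expected payoff is (1/3)·(-2) + (1/3)·6 + (1/3)·7 = 11/3.
If Column plays b2, Row's expected payoff is (1/3)·(-4) + (1/3)·(-1) + (1/3)·2 = -1.
Column minimizes Row's payoff; the smallest is -1, so the best response is b2.

b2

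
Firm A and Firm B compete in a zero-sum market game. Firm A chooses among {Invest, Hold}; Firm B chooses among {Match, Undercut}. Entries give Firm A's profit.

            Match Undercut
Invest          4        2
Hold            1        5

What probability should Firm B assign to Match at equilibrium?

1/2

Row minima: Invest → 2, Hold → 1; maximin = 2.
Column maxima: Match → 4, Undercut → 5; minimax = 4.
2 ≠ 4, so there is no saddle point; optimal play is mixed.
Let Firm A play Invest with probability p. Expected payoff against Match: 4p + 1(1−p) = 3p + 1; against Undercut: 2p + 5(1−p) = −3p + 5.
Setting these equal: 3p + 1 = −3p + 5 ⇒ 6p = 4 ⇒ p = 2/3, and the value is (3)·(2/3) + 1 = 3.
For Firm B: with q = P(Match), equating Invest's and Hold's payoffs gives 2q + 2 = −4q + 5 ⇒ q = 1/2.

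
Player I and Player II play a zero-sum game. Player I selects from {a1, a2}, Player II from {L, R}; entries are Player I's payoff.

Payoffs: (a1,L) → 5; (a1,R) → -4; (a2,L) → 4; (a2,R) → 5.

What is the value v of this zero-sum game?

41/10

Row minima: a1 → -4, a2 → 4; maximin = 4.
Column maxima: L → 5, R → 5; minimax = 5.
4 ≠ 5, so there is no saddle point; optimal play is mixed.
Let Player I play a1 with probability p. Expected payoff against L: 5p + 4(1−p) = p + 4; against R: (-4)p + 5(1−p) = −9p + 5.
Setting these equal: p + 4 = −9p + 5 ⇒ 10p = 1 ⇒ p = 1/10, and the value is (1)·(1/10) + 4 = 41/10.
For Player II: with q = P(L), equating a1's and a2's payoffs gives 9q − 4 = −q + 5 ⇒ q = 9/10.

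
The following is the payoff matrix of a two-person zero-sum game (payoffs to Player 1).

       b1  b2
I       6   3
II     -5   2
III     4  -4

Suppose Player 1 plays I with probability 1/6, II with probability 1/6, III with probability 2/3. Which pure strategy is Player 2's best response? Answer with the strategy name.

If Player 2 plays b1, Player 1's expected payoff is (1/6)·6 + (1/6)·(-5) + (2/3)·4 = 17/6.
If Player 2 plays b2, Player 1's expected payoff is (1/6)·3 + (1/6)·2 + (2/3)·(-4) = -11/6.
Player 2 minimizes Player 1's payoff; the smallest is -11/6, so the best response is b2.

b2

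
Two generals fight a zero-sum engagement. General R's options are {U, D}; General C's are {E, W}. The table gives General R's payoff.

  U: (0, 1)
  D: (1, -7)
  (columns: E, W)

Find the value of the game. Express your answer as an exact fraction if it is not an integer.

1/9

Row minima: U → 0, D → -7; maximin = 0.
Column maxima: E → 1, W → 1; minimax = 1.
0 ≠ 1, so there is no saddle point; optimal play is mixed.
Let General R play U with probability p. Expected payoff against E: 0p + 1(1−p) = −p + 1; against W: 1p + (-7)(1−p) = 8p − 7.
Setting these equal: −p + 1 = 8p − 7 ⇒ −9p = -8 ⇒ p = 8/9, and the value is (-1)·(8/9) + 1 = 1/9.
For General C: with q = P(E), equating U's and D's payoffs gives −q + 1 = 8q − 7 ⇒ q = 8/9.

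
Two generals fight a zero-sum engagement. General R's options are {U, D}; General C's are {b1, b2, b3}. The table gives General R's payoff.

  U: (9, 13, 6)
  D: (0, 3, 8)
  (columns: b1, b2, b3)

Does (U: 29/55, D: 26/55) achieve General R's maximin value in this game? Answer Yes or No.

No

Against b1 this mix gives (29/55)·9 + (26/55)·0 = 261/55.
Against b2 this mix gives (29/55)·13 + (26/55)·3 = 91/11.
Against b3 this mix gives (29/55)·6 + (26/55)·8 = 382/55.
General C will play b1, holding General R to 261/55. Shifting weight toward the row that does better against b1 would raise this floor (the equalizing mix achieves 72/11 against both b1 and b3), so the proposed strategy is not optimal.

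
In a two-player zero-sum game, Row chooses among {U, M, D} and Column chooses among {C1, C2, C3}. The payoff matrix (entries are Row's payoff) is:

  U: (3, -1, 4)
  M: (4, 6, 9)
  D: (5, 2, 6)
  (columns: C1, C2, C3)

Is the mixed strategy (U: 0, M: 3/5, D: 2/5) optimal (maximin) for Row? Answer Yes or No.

Yes

Against C1 this mix gives (3/5)·4 + (2/5)·5 = 22/5.
Against C2 this mix gives (3/5)·6 + (2/5)·2 = 22/5.
Against C3 this mix gives (3/5)·9 + (2/5)·6 = 39/5.
All of Column's active replies (C1, C2) yield 22/5, and no column does worse for Row. The mix makes Column indifferent and guarantees 22/5, so it is optimal.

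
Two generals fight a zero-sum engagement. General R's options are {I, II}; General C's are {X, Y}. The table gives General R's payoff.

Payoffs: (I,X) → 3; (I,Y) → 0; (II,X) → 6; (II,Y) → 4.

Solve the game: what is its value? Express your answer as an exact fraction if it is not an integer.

Row minima: I → 0, II → 4; maximin = 4.
Column maxima: X → 6, Y → 4; minimax = 4.
Since maximin = minimax = 4, there is a saddle point and the value is 4.

4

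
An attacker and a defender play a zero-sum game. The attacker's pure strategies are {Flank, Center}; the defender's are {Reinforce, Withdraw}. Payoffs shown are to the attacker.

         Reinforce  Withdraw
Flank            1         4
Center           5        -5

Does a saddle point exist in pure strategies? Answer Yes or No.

No

Row minima: Flank → 1, Center → -5; maximin = 1.
Column maxima: Reinforce → 5, Withdraw → 4; minimax = 4.
1 ≠ 4, so no pure-strategy equilibrium exists.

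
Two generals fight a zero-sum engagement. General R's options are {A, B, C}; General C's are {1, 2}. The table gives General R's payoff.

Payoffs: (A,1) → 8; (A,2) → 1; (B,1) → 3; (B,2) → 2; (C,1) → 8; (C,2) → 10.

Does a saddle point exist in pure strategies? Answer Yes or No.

Row minima: A → 1, B → 2, C → 8; maximin = 8.
Column maxima: 1 → 8, 2 → 10; minimax = 8.
maximin = minimax = 8, so a saddle point exists.

Yes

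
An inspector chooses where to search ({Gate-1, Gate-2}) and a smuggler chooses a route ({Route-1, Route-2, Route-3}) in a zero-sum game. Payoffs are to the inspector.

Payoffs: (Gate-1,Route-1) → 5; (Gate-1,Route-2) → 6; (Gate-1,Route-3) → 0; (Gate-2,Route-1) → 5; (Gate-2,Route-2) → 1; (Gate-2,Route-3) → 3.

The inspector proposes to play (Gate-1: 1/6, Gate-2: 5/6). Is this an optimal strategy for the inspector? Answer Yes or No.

No

Against Route-1 this mix gives (1/6)·5 + (5/6)·5 = 5.
Against Route-2 this mix gives (1/6)·6 + (5/6)·1 = 11/6.
Against Route-3 this mix gives (1/6)·0 + (5/6)·3 = 5/2.
The smuggler will play Route-2, holding the inspector to 11/6. Shifting weight toward the row that does better against Route-2 would raise this floor (the equalizing mix achieves 9/4 against both Route-2 and Route-3), so the proposed strategy is not optimal.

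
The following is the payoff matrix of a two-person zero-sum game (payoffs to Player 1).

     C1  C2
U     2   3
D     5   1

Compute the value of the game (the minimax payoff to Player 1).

Row minima: U → 2, D → 1; maximin = 2.
Column maxima: C1 → 5, C2 → 3; minimax = 3.
2 ≠ 3, so there is no saddle point; optimal play is mixed.
Let Player 1 play U with probability p. Expected payoff against C1: 2p + 5(1−p) = −3p + 5; against C2: 3p + 1(1−p) = 2p + 1.
Setting these equal: −3p + 5 = 2p + 1 ⇒ −5p = -4 ⇒ p = 4/5, and the value is (-3)·(4/5) + 5 = 13/5.
For Player 2: with q = P(C1), equating U's and D's payoffs gives −q + 3 = 4q + 1 ⇒ q = 2/5.

13/5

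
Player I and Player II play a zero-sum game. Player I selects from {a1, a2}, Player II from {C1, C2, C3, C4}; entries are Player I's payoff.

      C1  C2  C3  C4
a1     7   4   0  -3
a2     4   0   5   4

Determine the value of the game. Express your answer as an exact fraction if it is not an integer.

16/11

Row minima: a1 → -3, a2 → 0; maximin = 0.
Column maxima: C1 → 7, C2 → 4, C3 → 5, C4 → 4; minimax = 4.
0 ≠ 4, so there is no saddle point; optimal play is mixed.
C1 is strictly dominated by C2 (it gives Player I strictly more in every row), so Player II never plays it.
C3 is strictly dominated by C4 (it gives Player I strictly more in every row), so Player II never plays it.
On the remaining 2×2 (a1, a2 vs C2, C4):
Let Player I play a1 with probability p. Expected payoff against C2: 4p + 0(1−p) = 4p; against C4: (-3)p + 4(1−p) = −7p + 4.
Setting these equal: 4p = −7p + 4 ⇒ 11p = 4 ⇒ p = 4/11, and the value is (4)·(4/11) = 16/11.
For Player II: with q = P(C2), equating a1's and a2's payoffs gives 7q − 3 = −4q + 4 ⇒ q = 7/11.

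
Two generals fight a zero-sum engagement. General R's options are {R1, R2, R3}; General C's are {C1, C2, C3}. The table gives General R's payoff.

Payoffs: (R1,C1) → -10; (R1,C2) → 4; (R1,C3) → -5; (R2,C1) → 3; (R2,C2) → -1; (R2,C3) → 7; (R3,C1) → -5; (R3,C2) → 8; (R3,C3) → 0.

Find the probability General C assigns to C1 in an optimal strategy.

9/17

Row minima: R1 → -10, R2 → -1, R3 → -5; maximin = -1.
Column maxima: C1 → 3, C2 → 8, C3 → 7; minimax = 3.
-1 ≠ 3, so there is no saddle point; optimal play is mixed.
R1 is strictly dominated by R3, so General R never plays it.
C3 is strictly dominated by C1 (it gives General R strictly more in every row), so General C never plays it.
On the remaining 2×2 (R2, R3 vs C1, C2):
Let General R play R2 with probability p. Expected payoff against C1: 3p + (-5)(1−p) = 8p − 5; against C2: (-1)p + 8(1−p) = −9p + 8.
Setting these equal: 8p − 5 = −9p + 8 ⇒ 17p = 13 ⇒ p = 13/17, and the value is (8)·(13/17) − 5 = 19/17.
For General C: with q = P(C1), equating R2's and R3's payoffs gives 4q − 1 = −13q + 8 ⇒ q = 9/17.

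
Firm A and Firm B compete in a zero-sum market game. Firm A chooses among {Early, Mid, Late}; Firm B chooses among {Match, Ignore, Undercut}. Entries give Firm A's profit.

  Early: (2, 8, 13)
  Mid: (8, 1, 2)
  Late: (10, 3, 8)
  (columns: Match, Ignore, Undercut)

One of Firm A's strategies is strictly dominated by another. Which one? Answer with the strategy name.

Late gives a strictly higher payoff than Mid against every column: 10 > 8, 3 > 1, 8 > 2.
So Mid is strictly dominated and Firm A never plays it.

Mid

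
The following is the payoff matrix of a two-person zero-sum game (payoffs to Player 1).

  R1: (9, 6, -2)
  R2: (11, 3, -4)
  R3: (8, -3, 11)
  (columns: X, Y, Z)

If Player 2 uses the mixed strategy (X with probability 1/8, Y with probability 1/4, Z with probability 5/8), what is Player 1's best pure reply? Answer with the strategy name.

R3

Expected payoff of R1: (1/8)·9 + (1/4)·6 + (5/8)·(-2) = 11/8.
Expected payoff of R2: (1/8)·11 + (1/4)·3 + (5/8)·(-4) = -3/8.
Expected payoff of R3: (1/8)·8 + (1/4)·(-3) + (5/8)·11 = 57/8.
The largest is 57/8, so Player 1's best response is R3.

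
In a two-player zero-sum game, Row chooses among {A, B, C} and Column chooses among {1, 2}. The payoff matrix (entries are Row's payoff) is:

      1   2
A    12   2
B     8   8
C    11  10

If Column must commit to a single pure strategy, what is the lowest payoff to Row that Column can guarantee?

Column maxima: 1 → 12, 2 → 10.
The smallest of these is 10.

10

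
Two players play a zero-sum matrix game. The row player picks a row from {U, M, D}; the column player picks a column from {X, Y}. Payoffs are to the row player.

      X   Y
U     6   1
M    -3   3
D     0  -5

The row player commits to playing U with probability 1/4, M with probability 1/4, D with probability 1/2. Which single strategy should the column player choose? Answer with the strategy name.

Y

If the column player plays X, the row player's expected payoff is (1/4)·6 + (1/4)·(-3) + (1/2)·0 = 3/4.
If the column player plays Y, the row player's expected payoff is (1/4)·1 + (1/4)·3 + (1/2)·(-5) = -3/2.
The column player minimizes the row player's payoff; the smallest is -3/2, so the best response is Y.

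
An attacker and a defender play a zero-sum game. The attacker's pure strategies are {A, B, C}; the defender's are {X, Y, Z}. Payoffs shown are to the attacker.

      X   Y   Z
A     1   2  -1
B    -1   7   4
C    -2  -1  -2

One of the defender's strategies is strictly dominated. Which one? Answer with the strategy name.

X holds the attacker's payoff strictly below Y in every row: 1 < 2, -1 < 7, -2 < -1.
So Y is strictly dominated for the defender.

Y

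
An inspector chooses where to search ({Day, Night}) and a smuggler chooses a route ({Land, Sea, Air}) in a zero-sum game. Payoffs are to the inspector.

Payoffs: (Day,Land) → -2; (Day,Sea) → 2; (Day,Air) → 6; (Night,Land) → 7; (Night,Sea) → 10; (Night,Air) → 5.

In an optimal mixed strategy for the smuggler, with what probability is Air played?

9/10

Row minima: Day → -2, Night → 5; maximin = 5.
Column maxima: Land → 7, Sea → 10, Air → 6; minimax = 6.
5 ≠ 6, so there is no saddle point; optimal play is mixed.
Sea is strictly dominated by Land (it gives the inspector strictly more in every row), so the smuggler never plays it.
On the remaining 2×2 (Day, Night vs Land, Air):
Let the inspector play Day with probability p. Expected payoff against Land: (-2)p + 7(1−p) = −9p + 7; against Air: 6p + 5(1−p) = p + 5.
Setting these equal: −9p + 7 = p + 5 ⇒ −10p = -2 ⇒ p = 1/5, and the value is (-9)·(1/5) + 7 = 26/5.
For the smuggler: with q = P(Land), equating Day's and Night's payoffs gives −8q + 6 = 2q + 5 ⇒ q = 1/10.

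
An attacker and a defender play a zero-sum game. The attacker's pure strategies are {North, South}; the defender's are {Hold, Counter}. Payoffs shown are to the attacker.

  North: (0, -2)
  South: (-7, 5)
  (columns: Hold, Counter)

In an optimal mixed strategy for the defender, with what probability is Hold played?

Row minima: North → -2, South → -7; maximin = -2.
Column maxima: Hold → 0, Counter → 5; minimax = 0.
-2 ≠ 0, so there is no saddle point; optimal play is mixed.
Let the attacker play North with probability p. Expected payoff against Hold: 0p + (-7)(1−p) = 7p − 7; against Counter: (-2)p + 5(1−p) = −7p + 5.
Setting these equal: 7p − 7 = −7p + 5 ⇒ 14p = 12 ⇒ p = 6/7, and the value is (7)·(6/7) − 7 = -1.
For the defender: with q = P(Hold), equating North's and South's payoffs gives 2q − 2 = −12q + 5 ⇒ q = 1/2.

1/2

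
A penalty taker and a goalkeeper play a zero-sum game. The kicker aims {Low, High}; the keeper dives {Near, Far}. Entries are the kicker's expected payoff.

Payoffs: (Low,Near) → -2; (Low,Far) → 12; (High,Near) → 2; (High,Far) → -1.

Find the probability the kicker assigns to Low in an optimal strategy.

Row minima: Low → -2, High → -1; maximin = -1.
Column maxima: Near → 2, Far → 12; minimax = 2.
-1 ≠ 2, so there is no saddle point; optimal play is mixed.
Let the kicker play Low with probability p. Expected payoff against Near: (-2)p + 2(1−p) = −4p + 2; against Far: 12p + (-1)(1−p) = 13p − 1.
Setting these equal: −4p + 2 = 13p − 1 ⇒ −17p = -3 ⇒ p = 3/17, and the value is (-4)·(3/17) + 2 = 22/17.
For the keeper: with q = P(Near), equating Low's and High's payoffs gives −14q + 12 = 3q − 1 ⇒ q = 13/17.

3/17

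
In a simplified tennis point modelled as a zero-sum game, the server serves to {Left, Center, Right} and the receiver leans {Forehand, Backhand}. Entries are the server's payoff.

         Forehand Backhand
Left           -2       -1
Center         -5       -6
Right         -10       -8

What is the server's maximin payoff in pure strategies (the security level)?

Row minima: Left → -2, Center → -6, Right → -10.
The best of these is -2.

-2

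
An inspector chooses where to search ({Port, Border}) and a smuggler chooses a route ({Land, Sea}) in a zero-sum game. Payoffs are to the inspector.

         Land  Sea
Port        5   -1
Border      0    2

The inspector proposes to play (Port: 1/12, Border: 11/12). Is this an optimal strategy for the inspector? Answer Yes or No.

Against Land this mix gives (1/12)·5 + (11/12)·0 = 5/12.
Against Sea this mix gives (1/12)·(-1) + (11/12)·2 = 7/4.
The smuggler will play Land, holding the inspector to 5/12. Shifting weight toward the row that does better against Land would raise this floor (the equalizing mix achieves 5/4 against both Land and Sea), so the proposed strategy is not optimal.

No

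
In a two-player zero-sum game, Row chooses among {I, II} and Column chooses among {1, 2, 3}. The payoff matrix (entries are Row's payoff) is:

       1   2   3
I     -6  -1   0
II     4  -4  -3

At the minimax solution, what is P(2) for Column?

Row minima: I → -6, II → -4; maximin = -4.
Column maxima: 1 → 4, 2 → -1, 3 → 0; minimax = -1.
-4 ≠ -1, so there is no saddle point; optimal play is mixed.
3 is strictly dominated by 2 (it gives Row strictly more in every row), so Column never plays it.
On the remaining 2×2 (I, II vs 1, 2):
Let Row play I with probability p. Expected payoff against 1: (-6)p + 4(1−p) = −10p + 4; against 2: (-1)p + (-4)(1−p) = 3p − 4.
Setting these equal: −10p + 4 = 3p − 4 ⇒ −13p = -8 ⇒ p = 8/13, and the value is (-10)·(8/13) + 4 = -28/13.
For Column: with q = P(1), equating I's and II's payoffs gives −5q − 1 = 8q − 4 ⇒ q = 3/13.

10/13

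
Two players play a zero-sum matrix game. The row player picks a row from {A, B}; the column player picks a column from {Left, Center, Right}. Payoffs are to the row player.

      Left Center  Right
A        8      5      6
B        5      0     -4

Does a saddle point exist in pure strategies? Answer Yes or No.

Yes

Row minima: A → 5, B → -4; maximin = 5.
Column maxima: Left → 8, Center → 5, Right → 6; minimax = 5.
maximin = minimax = 5, so a saddle point exists.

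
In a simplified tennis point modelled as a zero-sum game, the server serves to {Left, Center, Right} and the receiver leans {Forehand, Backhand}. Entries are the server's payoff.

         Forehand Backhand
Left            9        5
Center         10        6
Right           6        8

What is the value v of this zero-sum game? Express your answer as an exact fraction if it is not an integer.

22/3

Row minima: Left → 5, Center → 6, Right → 6; maximin = 6.
Column maxima: Forehand → 10, Backhand → 8; minimax = 8.
6 ≠ 8, so there is no saddle point; optimal play is mixed.
Left is strictly dominated by Center, so the server never plays it.
On the remaining 2×2 (Center, Right vs Forehand, Backhand):
Let the server play Center with probability p. Expected payoff against Forehand: 10p + 6(1−p) = 4p + 6; against Backhand: 6p + 8(1−p) = −2p + 8.
Setting these equal: 4p + 6 = −2p + 8 ⇒ 6p = 2 ⇒ p = 1/3, and the value is (4)·(1/3) + 6 = 22/3.
For the receiver: with q = P(Forehand), equating Center's and Right's payoffs gives 4q + 6 = −2q + 8 ⇒ q = 1/3.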